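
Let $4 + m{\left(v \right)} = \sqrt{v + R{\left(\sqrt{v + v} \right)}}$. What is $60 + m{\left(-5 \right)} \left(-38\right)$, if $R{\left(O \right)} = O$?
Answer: $212 - 38 \sqrt{-5 + i \sqrt{10}} \approx 186.28 - 88.777 i$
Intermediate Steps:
$m{\left(v \right)} = -4 + \sqrt{v + \sqrt{2} \sqrt{v}}$ ($m{\left(v \right)} = -4 + \sqrt{v + \sqrt{v + v}} = -4 + \sqrt{v + \sqrt{2 v}} = -4 + \sqrt{v + \sqrt{2} \sqrt{v}}$)
$60 + m{\left(-5 \right)} \left(-38\right) = 60 + \left(-4 + \sqrt{-5 + \sqrt{2} \sqrt{-5}}\right) \left(-38\right) = 60 + \left(-4 + \sqrt{-5 + \sqrt{2} i \sqrt{5}}\right) \left(-38\right) = 60 + \left(-4 + \sqrt{-5 + i \sqrt{10}}\right) \left(-38\right) = 60 + \left(152 - 38 \sqrt{-5 + i \sqrt{10}}\right) = 212 - 38 \sqrt{-5 + i \sqrt{10}}$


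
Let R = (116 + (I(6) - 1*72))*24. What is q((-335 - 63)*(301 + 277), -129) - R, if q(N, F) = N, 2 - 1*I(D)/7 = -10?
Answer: -233116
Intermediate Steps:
I(D) = 84 (I(D) = 14 - 7*(-10) = 14 + 70 = 84)
R = 3072 (R = (116 + (84 - 1*72))*24 = (116 + (84 - 72))*24 = (116 + 12)*24 = 128*24 = 3072)
q((-335 - 63)*(301 + 277), -129) - R = (-335 - 63)*(301 + 277) - 1*3072 = -398*578 - 3072 = -230044 - 3072 = -233116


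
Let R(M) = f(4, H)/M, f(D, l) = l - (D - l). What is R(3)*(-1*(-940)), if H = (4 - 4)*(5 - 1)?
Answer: -3760/3 ≈ -1253.3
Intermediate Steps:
H = 0 (H = 0*4 = 0)
f(D, l) = -D + 2*l (f(D, l) = l + (l - D) = -D + 2*l)
R(M) = -4/M (R(M) = (-1*4 + 2*0)/M = (-4 + 0)/M = -4/M)
R(3)*(-1*(-940)) = (-4/3)*(-1*(-940)) = -4*1/3*940 = -4/3*940 = -3760/3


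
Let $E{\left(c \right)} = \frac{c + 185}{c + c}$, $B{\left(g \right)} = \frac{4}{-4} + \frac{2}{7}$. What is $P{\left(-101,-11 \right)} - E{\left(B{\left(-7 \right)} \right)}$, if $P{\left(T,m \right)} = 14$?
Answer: $143$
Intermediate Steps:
$B{\left(g \right)} = - \frac{5}{7}$ ($B{\left(g \right)} = 4 \left(- \frac{1}{4}\right) + 2 \cdot \frac{1}{7} = -1 + \frac{2}{7} = - \frac{5}{7}$)
$E{\left(c \right)} = \frac{185 + c}{2 c}$
$P{\left(-101,-11 \right)} - E{\left(B{\left(-7 \right)} \right)} = 14 - \frac{185 - \frac{5}{7}}{2 \left(- \frac{5}{7}\right)} = 14 - \frac{1}{2} \left(- \frac{7}{5}\right) \frac{1290}{7} = 14 - -129 = 14 + 129 = 143$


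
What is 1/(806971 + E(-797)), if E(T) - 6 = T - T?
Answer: 1/806977 ≈ 1.2392e-6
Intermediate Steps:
E(T) = 6 (E(T) = 6 + (T - T) = 6 + 0 = 6)
1/(806971 + E(-797)) = 1/(806971 + 6) = 1/806977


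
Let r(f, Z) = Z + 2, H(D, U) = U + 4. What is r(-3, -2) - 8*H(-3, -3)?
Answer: -8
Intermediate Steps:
H(D, U) = 4 + U
r(f, Z) = 2 + Z
r(-3, -2) - 8*H(-3, -3) = (2 - 2) - 8*(4 - 3) = 0 - 8*1 = 0 - 8 = -8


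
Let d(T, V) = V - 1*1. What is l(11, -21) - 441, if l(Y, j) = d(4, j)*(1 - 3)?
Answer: -397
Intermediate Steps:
d(T, V) = -1 + V (d(T, V) = V - 1 = -1 + V)
l(Y, j) = 2 - 2*j (l(Y, j) = (-1 + j)*(1 - 3) = (-1 + j)*(-2) = 2 - 2*j)
l(11, -21) - 441 = (2 - 2*(-21)) - 441 = (2 + 42) - 441 = 44 - 441 = -397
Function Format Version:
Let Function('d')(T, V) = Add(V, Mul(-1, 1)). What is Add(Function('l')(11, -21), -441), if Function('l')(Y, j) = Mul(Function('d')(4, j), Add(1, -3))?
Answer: -397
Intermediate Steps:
Function('d')(T, V) = Add(-1, V) (Function('d')(T, V) = Add(V, -1) = Add(-1, V))
Function('l')(Y, j) = Add(2, Mul(-2, j)) (Function('l')(Y, j) = Mul(Add(-1, j), Add(1, -3)) = Mul(Add(-1, j), -2) = Add(2, Mul(-2, j)))
Add(Function('l')(11, -21), -441) = Add(Add(2, Mul(-2, -21)), -441) = Add(Add(2, 42), -441) = Add(44, -441) = -397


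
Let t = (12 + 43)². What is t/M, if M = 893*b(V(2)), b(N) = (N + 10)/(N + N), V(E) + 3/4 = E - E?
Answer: -18150/33041 ≈ -0.54932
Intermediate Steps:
V(E) = -¾ (V(E) = -¾ + (E - E) = -¾ + 0 = -¾)
b(N) = (10 + N)/(2*N) (b(N) = (10 + N)/((2*N)) = (10 + N)*(1/(2*N)) = (10 + N)/(2*N))
t = 3025 (t = 55² = 3025)
M = -33041/6 (M = 893*((10 - ¾)/(2*(-¾))) = 893*((½)*(-4/3)*(37/4)) = 893*(-37/6) = -33041/6 ≈ -5506.8)
t/M = 3025/(-33041/6) = 3025*(-6/33041) = -18150/33041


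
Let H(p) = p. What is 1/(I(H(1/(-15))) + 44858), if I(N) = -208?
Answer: 1/44650 ≈ 2.2396e-5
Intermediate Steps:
1/(I(H(1/(-15))) + 44858) = 1/(-208 + 44858) = 1/44650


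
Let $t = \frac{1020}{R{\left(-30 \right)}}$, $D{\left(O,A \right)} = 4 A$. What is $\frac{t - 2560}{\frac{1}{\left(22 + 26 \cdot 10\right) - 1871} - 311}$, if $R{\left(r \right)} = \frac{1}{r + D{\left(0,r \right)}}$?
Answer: $\frac{12359242}{24709} \approx 500.19$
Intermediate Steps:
$R{\left(r \right)} = \frac{1}{5 r}$ ($R{\left(r \right)} = \frac{1}{r + 4 r} = \frac{1}{5 r}$)
$t = -153000$ ($t = \frac{1020}{\frac{1}{5} \frac{1}{-30}} = \frac{1020}{\frac{1}{5} \left(- \frac{1}{30}\right)} = \frac{1020}{- \frac{1}{150}} = 1020 \left(-150\right) = -153000$)
$\frac{t - 2560}{\frac{1}{\left(22 + 26 \cdot 10\right) - 1871} - 311} = \frac{-153000 - 2560}{\frac{1}{\left(22 + 26 \cdot 10\right) - 1871} - 311} = - \frac{155560}{\frac{1}{\left(22 + 260\right) - 1871} - 311} = - \frac{155560}{\frac{1}{282 - 1871} - 311} = - \frac{155560}{\frac{1}{-1589} - 311} = - \frac{155560}{- \frac{1}{1589} - 311} = - \frac{155560}{- \frac{494180}{1589}} = \left(-155560\right) \left(- \frac{1589}{494180}\right) = \frac{12359242}{24709}$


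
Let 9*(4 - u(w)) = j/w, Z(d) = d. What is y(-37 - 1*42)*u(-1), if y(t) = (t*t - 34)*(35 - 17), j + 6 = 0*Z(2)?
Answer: 372420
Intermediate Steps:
j = -6 (j = -6 + 0*2 = -6 + 0 = -6)
u(w) = 4 + 2/(3*w) (u(w) = 4 - (-2)/(3*w) = 4 + 2/(3*w))
y(t) = -612 + 18*t² (y(t) = (t² - 34)*18 = (-34 + t²)*18 = -612 + 18*t²)
y(-37 - 1*42)*u(-1) = (-612 + 18*(-37 - 1*42)²)*(4 + (⅔)/(-1)) = (-612 + 18*(-37 - 42)²)*(4 + (⅔)*(-1)) = (-612 + 18*(-79)²)*(4 - ⅔) = (-612 + 18*6241)*(10/3) = (-612 + 112338)*(10/3) = 111726*(10/3) = 372420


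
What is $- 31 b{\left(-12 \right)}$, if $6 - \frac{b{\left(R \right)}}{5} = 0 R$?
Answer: $-930$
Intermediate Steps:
$b{\left(R \right)} = 30$ ($b{\left(R \right)} = 30 - 5 \cdot 0 R = 30 - 0 = 30 + 0 = 30$)
$- 31 b{\left(-12 \right)} = \left(-31\right) 30 = -930$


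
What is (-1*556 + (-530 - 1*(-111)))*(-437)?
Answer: 426075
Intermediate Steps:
(-1*556 + (-530 - 1*(-111)))*(-437) = (-556 + (-530 + 111))*(-437) = (-556 - 419)*(-437) = -975*(-437) = 426075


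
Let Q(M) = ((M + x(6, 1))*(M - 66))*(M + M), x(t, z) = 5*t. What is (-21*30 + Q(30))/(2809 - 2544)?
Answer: -26046/53 ≈ -491.43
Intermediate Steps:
Q(M) = 2*M*(-66 + M)*(30 + M) (Q(M) = ((M + 5*6)*(M - 66))*(M + M) = ((M + 30)*(-66 + M))*(2*M) = ((30 + M)*(-66 + M))*(2*M) = ((-66 + M)*(30 + M))*(2*M) = 2*M*(-66 + M)*(30 + M))
(-21*30 + Q(30))/(2809 - 2544) = (-21*30 + 2*30*(-1980 + 30**2 - 36*30))/(2809 - 2544) = (-630 + 2*30*(-1980 + 900 - 1080))/265 = (-630 + 2*30*(-2160))*(1/265) = (-630 - 129600)*(1/265) = -130230*1/265 = -26046/53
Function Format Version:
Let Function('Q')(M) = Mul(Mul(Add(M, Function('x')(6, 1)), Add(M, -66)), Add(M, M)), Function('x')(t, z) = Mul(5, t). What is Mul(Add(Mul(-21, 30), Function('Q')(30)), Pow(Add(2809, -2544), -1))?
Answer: Rational(-26046, 53) ≈ -491.43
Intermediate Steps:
Function('Q')(M) = Mul(2, M, Add(-66, M), Add(30, M)) (Function('Q')(M) = Mul(Mul(Add(M, Mul(5, 6)), Add(M, -66)), Add(M, M)) = Mul(Mul(Add(M, 30), Add(-66, M)), Mul(2, M)) = Mul(Mul(Add(30, M), Add(-66, M)), Mul(2, M)) = Mul(Mul(Add(-66, M), Add(30, M)), Mul(2, M)) = Mul(2, M, Add(-66, M), Add(30, M)))
Mul(Add(Mul(-21, 30), Function('Q')(30)), Pow(Add(2809, -2544), -1)) = Mul(Add(Mul(-21, 30), Mul(2, 30, Add(-1980, Pow(30, 2), Mul(-36, 30)))), Pow(Add(2809, -2544), -1)) = Mul(Add(-630, Mul(2, 30, Add(-1980, 900, -1080))), Pow(265, -1)) = Mul(Add(-630, Mul(2, 30, -2160)), Rational(1, 265)) = Mul(Add(-630, -129600), Rational(1, 265)) = Mul(-130230, Rational(1, 265)) = Rational(-26046, 53)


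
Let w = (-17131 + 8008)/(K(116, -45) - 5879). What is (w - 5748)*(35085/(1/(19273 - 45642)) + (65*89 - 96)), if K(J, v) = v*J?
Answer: 59013445634990004/11099 ≈ 5.3170e+12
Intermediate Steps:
K(J, v) = J*v
w = 9123/11099 (w = (-17131 + 8008)/(116*(-45) - 5879) = -9123/(-5220 - 5879) = -9123/(-11099) = -9123*(-1/11099) = 9123/11099 ≈ 0.82197)
(w - 5748)*(35085/(1/(19273 - 45642)) + (65*89 - 96)) = (9123/11099 - 5748)*(35085/(1/(19273 - 45642)) + (65*89 - 96)) = -63787929*(35085/(1/(-26369)) + (5785 - 96))/11099 = -63787929*(35085/(-1/26369) + 5689)/11099 = -63787929*(35085*(-26369) + 5689)/11099 = -63787929*(-925156365 + 5689)/11099 = -63787929/11099*(-925150676) = 59013445634990004/11099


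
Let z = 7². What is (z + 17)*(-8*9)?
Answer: -4752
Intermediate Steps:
z = 49
(z + 17)*(-8*9) = (49 + 17)*(-8*9) = 66*(-72) = -4752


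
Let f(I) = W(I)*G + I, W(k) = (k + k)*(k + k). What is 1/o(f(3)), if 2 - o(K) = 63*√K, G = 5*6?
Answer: -2/4298423 - 1197*√3/4298423 ≈ -0.00048280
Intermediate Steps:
G = 30
W(k) = 4*k² (W(k) = (2*k)*(2*k) = 4*k²)
f(I) = I + 120*I² (f(I) = (4*I²)*30 + I = 120*I² + I = I + 120*I²)
o(K) = 2 - 63*√K
1/o(f(3)) = 1/(2 - 63*√3*√(1 + 120*3)) = 1/(2 - 63*√3*√(1 + 360)) = 1/(2 - 63*19*√3) = 1/(2 - 1197*√3)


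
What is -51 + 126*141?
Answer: 17715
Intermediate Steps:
-51 + 126*141 = -51 + 17766 = 17715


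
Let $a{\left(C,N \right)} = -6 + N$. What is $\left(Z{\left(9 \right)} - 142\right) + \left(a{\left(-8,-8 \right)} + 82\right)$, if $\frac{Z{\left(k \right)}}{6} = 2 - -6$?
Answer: $-26$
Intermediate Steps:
$Z{\left(k \right)} = 48$ ($Z{\left(k \right)} = 6 \left(2 - -6\right) = 6 \left(2 + 6\right) = 6 \cdot 8 = 48$)
$\left(Z{\left(9 \right)} - 142\right) + \left(a{\left(-8,-8 \right)} + 82\right) = \left(48 - 142\right) + \left(\left(-6 - 8\right) + 82\right) = -94 + \left(-14 + 82\right) = -94 + 68 = -26$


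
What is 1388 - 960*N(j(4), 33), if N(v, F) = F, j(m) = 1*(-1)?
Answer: -30292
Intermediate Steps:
j(m) = -1
1388 - 960*N(j(4), 33) = 1388 - 960*33 = 1388 - 31680 = -30292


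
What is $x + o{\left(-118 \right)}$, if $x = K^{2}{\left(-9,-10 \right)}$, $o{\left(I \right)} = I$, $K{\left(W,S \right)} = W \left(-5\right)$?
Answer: $1907$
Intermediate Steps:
$K{\left(W,S \right)} = - 5 W$
$x = 2025$ ($x = \left(\left(-5\right) \left(-9\right)\right)^{2} = 45^{2} = 2025$)
$x + o{\left(-118 \right)} = 2025 - 118 = 1907$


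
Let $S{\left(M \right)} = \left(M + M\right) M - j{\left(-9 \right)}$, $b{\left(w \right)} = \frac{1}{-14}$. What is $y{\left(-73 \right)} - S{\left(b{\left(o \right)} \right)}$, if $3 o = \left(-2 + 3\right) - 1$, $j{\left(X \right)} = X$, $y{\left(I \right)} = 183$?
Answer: $\frac{17051}{98} \approx 173.99$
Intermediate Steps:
$o = 0$ ($o = \frac{\left(-2 + 3\right) - 1}{3} = \frac{1 - 1}{3} = \frac{1}{3} \cdot 0 = 0$)
$b{\left(w \right)} = - \frac{1}{14}$
$S{\left(M \right)} = 9 + 2 M^{2}$ ($S{\left(M \right)} = \left(M + M\right) M - -9 = 2 M M + 9 = 2 M^{2} + 9 = 9 + 2 M^{2}$)
$y{\left(-73 \right)} - S{\left(b{\left(o \right)} \right)} = 183 - \left(9 + 2 \left(- \frac{1}{14}\right)^{2}\right) = 183 - \left(9 + 2 \cdot \frac{1}{196}\right) = 183 - \left(9 + \frac{1}{98}\right) = 183 - \frac{883}{98} = \frac{17051}{98}$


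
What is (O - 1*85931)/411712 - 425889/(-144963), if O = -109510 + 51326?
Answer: 350231903/135335616 ≈ 2.5879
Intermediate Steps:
O = -58184
(O - 1*85931)/411712 - 425889/(-144963) = (-58184 - 1*85931)/411712 - 425889/(-144963) = (-58184 - 85931)*(1/411712) - 425889*(-1/144963) = -144115*1/411712 + 47321/16107 = -144115/411712 + 47321/16107 = 350231903/135335616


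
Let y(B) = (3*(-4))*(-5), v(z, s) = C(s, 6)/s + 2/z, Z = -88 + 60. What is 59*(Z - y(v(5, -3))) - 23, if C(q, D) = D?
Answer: -5215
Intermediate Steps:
Z = -28
v(z, s) = 2/z + 6/s (v(z, s) = 6/s + 2/z = 2/z + 6/s)
y(B) = 60 (y(B) = -12*(-5) = 60)
59*(Z - y(v(5, -3))) - 23 = 59*(-28 - 1*60) - 23 = 59*(-28 - 60) - 23 = 59*(-88) - 23 = -5192 - 23 = -5215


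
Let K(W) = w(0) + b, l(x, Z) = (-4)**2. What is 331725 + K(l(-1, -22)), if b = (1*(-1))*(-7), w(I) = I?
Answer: 331732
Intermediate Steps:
l(x, Z) = 16
b = 7 (b = -1*(-7) = 7)
K(W) = 7 (K(W) = 0 + 7 = 7)
331725 + K(l(-1, -22)) = 331725 + 7 = 331732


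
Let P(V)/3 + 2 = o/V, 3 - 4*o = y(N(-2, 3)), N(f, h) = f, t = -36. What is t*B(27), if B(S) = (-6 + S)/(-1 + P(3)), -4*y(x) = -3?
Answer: 12096/103 ≈ 117.44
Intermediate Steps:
y(x) = ¾ (y(x) = -¼*(-3) = ¾)
o = 9/16 (o = ¾ - ¼*¾ = ¾ - 3/16 = 9/16 ≈ 0.56250)
P(V) = -6 + 27/(16*V) (P(V) = -6 + 3*(9/(16*V)) = -6 + 27/(16*V))
B(S) = 96/103 - 16*S/103 (B(S) = (-6 + S)/(-1 + (-6 + (27/16)/3)) = (-6 + S)/(-1 + (-6 + (27/16)*(⅓))) = (-6 + S)/(-1 + (-6 + 9/16)) = (-6 + S)/(-1 - 87/16) = (-6 + S)/(-103/16) = (-6 + S)*(-16/103) = 96/103 - 16*S/103)
t*B(27) = -36*(96/103 - 16/103*27) = -36*(96/103 - 432/103) = -36*(-336/103) = 12096/103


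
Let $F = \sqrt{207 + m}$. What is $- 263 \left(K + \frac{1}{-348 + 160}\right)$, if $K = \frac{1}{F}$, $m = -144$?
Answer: $\frac{263}{188} - \frac{263 \sqrt{7}}{21} \approx -31.736$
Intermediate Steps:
$F = 3 \sqrt{7}$ ($F = \sqrt{207 - 144} = \sqrt{63} = 3 \sqrt{7} \approx 7.9373$)
$K = \frac{\sqrt{7}}{21}$ ($K = \frac{1}{3 \sqrt{7}} = \frac{\sqrt{7}}{21} \approx 0.12599$)
$- 263 \left(K + \frac{1}{-348 + 160}\right) = - 263 \left(\frac{\sqrt{7}}{21} + \frac{1}{-348 + 160}\right) = - 263 \left(\frac{\sqrt{7}}{21} + \frac{1}{-188}\right) = - 263 \left(\frac{\sqrt{7}}{21} - \frac{1}{188}\right) = - 263 \left(- \frac{1}{188} + \frac{\sqrt{7}}{21}\right) = \frac{263}{188} - \frac{263 \sqrt{7}}{21}$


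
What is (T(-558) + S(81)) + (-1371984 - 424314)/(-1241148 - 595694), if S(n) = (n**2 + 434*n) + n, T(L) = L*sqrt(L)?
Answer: 5483888895/131203 - 1674*I*sqrt(62) ≈ 41797.0 - 13181.0*I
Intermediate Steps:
T(L) = L**(3/2)
S(n) = n**2 + 435*n
(T(-558) + S(81)) + (-1371984 - 424314)/(-1241148 - 595694) = ((-558)**(3/2) + 81*(435 + 81)) + (-1371984 - 424314)/(-1241148 - 595694) = (-1674*I*sqrt(62) + 81*516) - 1796298/(-1836842) = (-1674*I*sqrt(62) + 41796) - 1796298*(-1/1836842) = (41796 - 1674*I*sqrt(62)) + 128307/131203 = 5483888895/131203 - 1674*I*sqrt(62)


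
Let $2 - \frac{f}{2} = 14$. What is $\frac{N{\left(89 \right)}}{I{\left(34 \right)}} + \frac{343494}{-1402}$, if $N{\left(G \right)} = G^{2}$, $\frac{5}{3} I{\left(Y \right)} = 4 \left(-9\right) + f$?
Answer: $- \frac{11735513}{25236} \approx -465.03$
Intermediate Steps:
$f = -24$ ($f = 4 - 28 = -24$)
$I{\left(Y \right)} = -36$ ($I{\left(Y \right)} = \frac{3 \left(4 \left(-9\right) - 24\right)}{5} = \frac{3 \left(-36 - 24\right)}{5} = \frac{3}{5} \left(-60\right) = -36$)
$\frac{N{\left(89 \right)}}{I{\left(34 \right)}} + \frac{343494}{-1402} = \frac{89^{2}}{-36} + \frac{343494}{-1402} = 7921 \left(- \frac{1}{36}\right) + 343494 \left(- \frac{1}{1402}\right) = - \frac{7921}{36} - \frac{171747}{701} = - \frac{11735513}{25236}$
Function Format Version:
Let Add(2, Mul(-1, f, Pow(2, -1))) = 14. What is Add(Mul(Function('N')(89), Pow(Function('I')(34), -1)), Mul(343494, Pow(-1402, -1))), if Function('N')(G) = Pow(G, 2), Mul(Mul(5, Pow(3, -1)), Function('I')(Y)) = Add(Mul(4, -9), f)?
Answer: Rational(-11735513, 25236) ≈ -465.03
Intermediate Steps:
f = -24 (f = Add(4, Mul(-2, 14)) = Add(4, -28) = -24)
Function('I')(Y) = -36 (Function('I')(Y) = Mul(Rational(3, 5), Add(Mul(4, -9), -24)) = Mul(Rational(3, 5), Add(-36, -24)) = Mul(Rational(3, 5), -60) = -36)
Add(Mul(Function('N')(89), Pow(Function('I')(34), -1)), Mul(343494, Pow(-1402, -1))) = Add(Mul(Pow(89, 2), Pow(-36, -1)), Mul(343494, Pow(-1402, -1))) = Add(Mul(7921, Rational(-1, 36)), Mul(343494, Rational(-1, 1402))) = Add(Rational(-7921, 36), Rational(-171747, 701)) = Rational(-11735513, 25236)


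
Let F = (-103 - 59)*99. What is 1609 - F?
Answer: 17647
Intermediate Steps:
F = -16038 (F = -162*99 = -16038)
1609 - F = 1609 - 1*(-16038) = 1609 + 16038 = 17647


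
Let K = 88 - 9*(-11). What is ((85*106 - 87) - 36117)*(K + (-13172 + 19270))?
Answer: -170914290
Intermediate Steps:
K = 187 (K = 88 + 99 = 187)
((85*106 - 87) - 36117)*(K + (-13172 + 19270)) = ((85*106 - 87) - 36117)*(187 + (-13172 + 19270)) = ((9010 - 87) - 36117)*(187 + 6098) = (8923 - 36117)*6285 = -27194*6285 = -170914290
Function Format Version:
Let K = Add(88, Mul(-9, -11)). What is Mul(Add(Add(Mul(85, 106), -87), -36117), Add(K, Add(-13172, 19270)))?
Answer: -170914290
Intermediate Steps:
K = 187 (K = Add(88, 99) = 187)
Mul(Add(Add(Mul(85, 106), -87), -36117), Add(K, Add(-13172, 19270))) = Mul(Add(Add(Mul(85, 106), -87), -36117), Add(187, Add(-13172, 19270))) = Mul(Add(Add(9010, -87), -36117), Add(187, 6098)) = Mul(Add(8923, -36117), 6285) = Mul(-27194, 6285) = -170914290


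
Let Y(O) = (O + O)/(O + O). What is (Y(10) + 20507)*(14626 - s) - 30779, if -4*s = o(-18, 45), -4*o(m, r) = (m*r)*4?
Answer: 304072099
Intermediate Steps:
o(m, r) = -m*r (o(m, r) = -m*r*4/4 = -m*r)
Y(O) = 1 (Y(O) = (2*O)/((2*O)) = (2*O)*(1/(2*O)) = 1)
s = -405/2 (s = -(-1)*(-18)*45/4 = -1/4*810 = -405/2 ≈ -202.50)
(Y(10) + 20507)*(14626 - s) - 30779 = (1 + 20507)*(14626 - 1*(-405/2)) - 30779 = 20508*(14626 + 405/2) - 30779 = 20508*(29657/2) - 30779 = 304102878 - 30779 = 304072099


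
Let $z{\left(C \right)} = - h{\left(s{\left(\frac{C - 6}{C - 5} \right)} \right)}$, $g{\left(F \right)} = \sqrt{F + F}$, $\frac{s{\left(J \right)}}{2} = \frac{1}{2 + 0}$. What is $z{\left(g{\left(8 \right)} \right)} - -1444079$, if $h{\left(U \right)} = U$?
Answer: $1444078$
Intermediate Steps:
$s{\left(J \right)} = 1$ ($s{\left(J \right)} = \frac{2}{2 + 0} = \frac{2}{2} = 2 \cdot \frac{1}{2} = 1$)
$g{\left(F \right)} = \sqrt{2} \sqrt{F}$ ($g{\left(F \right)} = \sqrt{2 F} = \sqrt{2} \sqrt{F}$)
$z{\left(C \right)} = -1$ ($z{\left(C \right)} = \left(-1\right) 1 = -1$)
$z{\left(g{\left(8 \right)} \right)} - -1444079 = -1 - -1444079 = -1 + 1444079 = 1444078$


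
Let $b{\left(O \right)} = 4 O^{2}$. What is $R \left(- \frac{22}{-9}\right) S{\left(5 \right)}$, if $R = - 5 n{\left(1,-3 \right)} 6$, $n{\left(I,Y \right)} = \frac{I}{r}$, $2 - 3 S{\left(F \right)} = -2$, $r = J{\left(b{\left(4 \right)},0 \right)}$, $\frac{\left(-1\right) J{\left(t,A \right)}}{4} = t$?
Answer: $\frac{55}{144} \approx 0.38194$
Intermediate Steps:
$J{\left(t,A \right)} = - 4 t$
$r = -256$ ($r = - 4 \cdot 4 \cdot 4^{2} = - 4 \cdot 4 \cdot 16 = \left(-4\right) 64 = -256$)
$S{\left(F \right)} = \frac{4}{3}$ ($S{\left(F \right)} = \frac{2}{3} - - \frac{2}{3} = \frac{2}{3} + \frac{2}{3} = \frac{4}{3}$)
$n{\left(I,Y \right)} = - \frac{I}{256}$ ($n{\left(I,Y \right)} = \frac{I}{-256} = I \left(- \frac{1}{256}\right) = - \frac{I}{256}$)
$R = \frac{15}{128}$ ($R = - 5 \left(\left(- \frac{1}{256}\right) 1\right) 6 = \left(-5\right) \left(- \frac{1}{256}\right) 6 = \frac{5}{256} \cdot 6 = \frac{15}{128} \approx 0.11719$)
$R \left(- \frac{22}{-9}\right) S{\left(5 \right)} = \frac{15 \left(- \frac{22}{-9}\right)}{128} \cdot \frac{4}{3} = \frac{15 \left(\left(-22\right) \left(- \frac{1}{9}\right)\right)}{128} \cdot \frac{4}{3} = \frac{15}{128} \cdot \frac{22}{9} \cdot \frac{4}{3} = \frac{55}{192} \cdot \frac{4}{3} = \frac{55}{144}$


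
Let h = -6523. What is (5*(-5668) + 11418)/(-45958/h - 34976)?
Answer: 5017373/10368295 ≈ 0.48391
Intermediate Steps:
(5*(-5668) + 11418)/(-45958/h - 34976) = (5*(-5668) + 11418)/(-45958/(-6523) - 34976) = (-28340 + 11418)/(-45958*(-1/6523) - 34976) = -16922/(4178/593 - 34976) = -16922/(-20736590/593) = -16922*(-593/20736590) = 5017373/10368295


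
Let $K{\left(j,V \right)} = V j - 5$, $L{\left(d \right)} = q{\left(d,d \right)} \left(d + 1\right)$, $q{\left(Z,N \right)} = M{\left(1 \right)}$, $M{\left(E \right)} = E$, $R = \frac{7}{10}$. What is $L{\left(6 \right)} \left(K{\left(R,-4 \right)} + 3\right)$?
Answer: $- \frac{168}{5} \approx -33.6$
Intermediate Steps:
$R = \frac{7}{10}$ ($R = 7 \cdot \frac{1}{10} = \frac{7}{10} \approx 0.7$)
$q{\left(Z,N \right)} = 1$
$L{\left(d \right)} = 1 + d$ ($L{\left(d \right)} = 1 \left(d + 1\right) = 1 \left(1 + d\right) = 1 + d$)
$K{\left(j,V \right)} = -5 + V j$
$L{\left(6 \right)} \left(K{\left(R,-4 \right)} + 3\right) = \left(1 + 6\right) \left(\left(-5 - \frac{14}{5}\right) + 3\right) = 7 \left(\left(-5 - \frac{14}{5}\right) + 3\right) = 7 \left(- \frac{39}{5} + 3\right) = 7 \left(- \frac{24}{5}\right) = - \frac{168}{5}$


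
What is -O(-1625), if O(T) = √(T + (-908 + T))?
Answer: -3*I*√462 ≈ -64.483*I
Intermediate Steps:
O(T) = √(-908 + 2*T)
-O(-1625) = -√(-908 + 2*(-1625)) = -√(-908 - 3250) = -√(-4158) = -3*I*√462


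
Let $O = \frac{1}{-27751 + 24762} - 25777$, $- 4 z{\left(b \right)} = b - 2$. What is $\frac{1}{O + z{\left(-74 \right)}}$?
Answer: $- \frac{2989}{76990663} \approx -3.8823 \cdot 10^{-5}$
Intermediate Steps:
$z{\left(b \right)} = \frac{1}{2} - \frac{b}{4}$ ($z{\left(b \right)} = - \frac{b - 2}{4} = - \frac{-2 + b}{4} = \frac{1}{2} - \frac{b}{4}$)
$O = - \frac{77047454}{2989}$ ($O = \frac{1}{-2989} - 25777 = - \frac{1}{2989} - 25777 = - \frac{77047454}{2989} \approx -25777.0$)
$\frac{1}{O + z{\left(-74 \right)}} = \frac{1}{- \frac{77047454}{2989} + \left(\frac{1}{2} - - \frac{37}{2}\right)} = \frac{1}{- \frac{77047454}{2989} + \left(\frac{1}{2} + \frac{37}{2}\right)} = \frac{1}{- \frac{77047454}{2989} + 19} = \frac{1}{- \frac{76990663}{2989}} = - \frac{2989}{76990663}$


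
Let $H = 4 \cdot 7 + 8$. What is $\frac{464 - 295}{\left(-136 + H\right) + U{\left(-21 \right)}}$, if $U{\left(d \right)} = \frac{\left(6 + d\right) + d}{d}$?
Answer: $- \frac{1183}{688} \approx -1.7195$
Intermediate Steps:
$H = 36$ ($H = 28 + 8 = 36$)
$U{\left(d \right)} = \frac{6 + 2 d}{d}$
$\frac{464 - 295}{\left(-136 + H\right) + U{\left(-21 \right)}} = \frac{464 - 295}{\left(-136 + 36\right) + \left(2 + \frac{6}{-21}\right)} = \frac{169}{-100 + \left(2 + 6 \left(- \frac{1}{21}\right)\right)} = \frac{169}{-100 + \left(2 - \frac{2}{7}\right)} = \frac{169}{-100 + \frac{12}{7}} = \frac{169}{- \frac{688}{7}} = 169 \left(- \frac{7}{688}\right) = - \frac{1183}{688}$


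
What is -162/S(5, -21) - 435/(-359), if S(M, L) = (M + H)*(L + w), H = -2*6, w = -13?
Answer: 22686/42721 ≈ 0.53103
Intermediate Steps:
H = -12
S(M, L) = (-13 + L)*(-12 + M) (S(M, L) = (M - 12)*(L - 13) = (-12 + M)*(-13 + L) = (-13 + L)*(-12 + M))
-162/S(5, -21) - 435/(-359) = -162/(156 - 13*5 - 12*(-21) - 21*5) - 435/(-359) = -162/(156 - 65 + 252 - 105) - 435*(-1/359) = -162/238 + 435/359 = -162*1/238 + 435/359 = -81/119 + 435/359 = 22686/42721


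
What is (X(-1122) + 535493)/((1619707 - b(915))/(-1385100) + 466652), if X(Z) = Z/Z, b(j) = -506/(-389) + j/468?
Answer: 45010095877749600/39223592846574793 ≈ 1.1475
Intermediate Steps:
b(j) = 506/389 + j/468 (b(j) = -506*(-1/389) + j*(1/468) = 506/389 + j/468)
X(Z) = 1
(X(-1122) + 535493)/((1619707 - b(915))/(-1385100) + 466652) = (1 + 535493)/((1619707 - (506/389 + (1/468)*915))/(-1385100) + 466652) = 535494/((1619707 - (506/389 + 305/156))*(-1/1385100) + 466652) = 535494/((1619707 - 1*197581/60684)*(-1/1385100) + 466652) = 535494/((1619707 - 197581/60684)*(-1/1385100) + 466652) = 535494/((98290102007/60684)*(-1/1385100) + 466652) = 535494/(-98290102007/84053408400 + 466652) = 535494/(39223592846574793/84053408400) = 535494*(84053408400/39223592846574793) = 45010095877749600/39223592846574793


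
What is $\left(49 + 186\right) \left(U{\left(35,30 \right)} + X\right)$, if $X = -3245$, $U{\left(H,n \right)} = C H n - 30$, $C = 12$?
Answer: $2191375$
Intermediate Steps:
$U{\left(H,n \right)} = -30 + 12 H n$ ($U{\left(H,n \right)} = 12 H n - 30 = -30 + 12 H n$)
$\left(49 + 186\right) \left(U{\left(35,30 \right)} + X\right) = \left(49 + 186\right) \left(\left(-30 + 12 \cdot 35 \cdot 30\right) - 3245\right) = 235 \left(\left(-30 + 12600\right) - 3245\right) = 235 \left(12570 - 3245\right) = 235 \cdot 9325 = 2191375$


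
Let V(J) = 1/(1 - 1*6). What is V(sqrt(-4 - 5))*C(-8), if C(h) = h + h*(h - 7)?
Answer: -112/5 ≈ -22.400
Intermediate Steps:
C(h) = h + h*(-7 + h)
V(J) = -1/5 (V(J) = 1/(1 - 6) = 1/(-5) = -1/5)
V(sqrt(-4 - 5))*C(-8) = -(-8)*(-6 - 8)/5 = -(-8)*(-14)/5 = -1/5*112 = -112/5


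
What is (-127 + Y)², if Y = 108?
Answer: 361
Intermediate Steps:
(-127 + Y)² = (-127 + 108)² = (-19)² = 361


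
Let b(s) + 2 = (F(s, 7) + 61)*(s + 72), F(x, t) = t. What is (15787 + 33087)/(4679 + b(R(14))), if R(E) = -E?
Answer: 48874/8621 ≈ 5.6692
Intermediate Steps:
b(s) = 4894 + 68*s (b(s) = -2 + (7 + 61)*(s + 72) = -2 + 68*(72 + s) = -2 + (4896 + 68*s) = 4894 + 68*s)
(15787 + 33087)/(4679 + b(R(14))) = (15787 + 33087)/(4679 + (4894 + 68*(-1*14))) = 48874/(4679 + (4894 + 68*(-14))) = 48874/(4679 + (4894 - 952)) = 48874/(4679 + 3942) = 48874/8621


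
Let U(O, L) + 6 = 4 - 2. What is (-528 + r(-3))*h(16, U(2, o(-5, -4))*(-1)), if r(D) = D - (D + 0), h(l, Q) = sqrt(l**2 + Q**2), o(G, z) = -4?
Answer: -2112*sqrt(17) ≈ -8708.0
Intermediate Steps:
U(O, L) = -4 (U(O, L) = -6 + (4 - 2) = -6 + 2 = -4)
h(l, Q) = sqrt(Q**2 + l**2)
r(D) = 0 (r(D) = D - D = 0)
(-528 + r(-3))*h(16, U(2, o(-5, -4))*(-1)) = (-528 + 0)*sqrt((-4*(-1))**2 + 16**2) = -528*sqrt(4**2 + 256) = -528*sqrt(16 + 256) = -2112*sqrt(17)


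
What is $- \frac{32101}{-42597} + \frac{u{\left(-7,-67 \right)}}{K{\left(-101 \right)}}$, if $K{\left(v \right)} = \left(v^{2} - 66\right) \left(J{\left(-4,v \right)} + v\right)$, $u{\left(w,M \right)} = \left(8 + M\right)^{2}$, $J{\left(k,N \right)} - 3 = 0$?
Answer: $\frac{31735396073}{42308618310} \approx 0.75009$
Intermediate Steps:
$J{\left(k,N \right)} = 3$ ($J{\left(k,N \right)} = 3 + 0 = 3$)
$K{\left(v \right)} = \left(-66 + v^{2}\right) \left(3 + v\right)$ ($K{\left(v \right)} = \left(v^{2} - 66\right) \left(3 + v\right) = \left(-66 + v^{2}\right) \left(3 + v\right)$)
$- \frac{32101}{-42597} + \frac{u{\left(-7,-67 \right)}}{K{\left(-101 \right)}} = - \frac{32101}{-42597} + \frac{\left(8 - 67\right)^{2}}{-198 + \left(-101\right)^{3} - -6666 + 3 \left(-101\right)^{2}} = \left(-32101\right) \left(- \frac{1}{42597}\right) + \frac{\left(-59\right)^{2}}{-198 - 1030301 + 6666 + 3 \cdot 10201} = \frac{32101}{42597} + \frac{3481}{-198 - 1030301 + 6666 + 30603} = \frac{32101}{42597} + \frac{3481}{-993230} = \frac{32101}{42597} + 3481 \left(- \frac{1}{993230}\right) = \frac{32101}{42597} - \frac{3481}{993230} = \frac{31735396073}{42308618310}$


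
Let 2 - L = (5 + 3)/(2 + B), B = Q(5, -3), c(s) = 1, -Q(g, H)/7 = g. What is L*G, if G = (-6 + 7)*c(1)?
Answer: 74/33 ≈ 2.2424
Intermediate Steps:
Q(g, H) = -7*g
G = 1 (G = (-6 + 7)*1 = 1*1 = 1)
B = -35 (B = -7*5 = -35)
L = 74/33 (L = 2 - (5 + 3)/(2 - 35) = 2 - 8/(-33) = 2 - 8*(-1)/33 = 2 - 1*(-8/33) = 2 + 8/33 = 74/33 ≈ 2.2424)
L*G = (74/33)*1 = 74/33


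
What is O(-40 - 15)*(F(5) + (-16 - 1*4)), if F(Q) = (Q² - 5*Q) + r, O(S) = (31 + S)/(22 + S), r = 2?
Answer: -144/11 ≈ -13.091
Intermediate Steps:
O(S) = (31 + S)/(22 + S)
F(Q) = 2 + Q² - 5*Q (F(Q) = (Q² - 5*Q) + 2 = 2 + Q² - 5*Q)
O(-40 - 15)*(F(5) + (-16 - 1*4)) = ((31 + (-40 - 15))/(22 + (-40 - 15)))*((2 + 5² - 5*5) + (-16 - 1*4)) = ((31 - 55)/(22 - 55))*((2 + 25 - 25) + (-16 - 4)) = (-24/(-33))*(2 - 20) = -1/33*(-24)*(-18) = (8/11)*(-18) = -144/11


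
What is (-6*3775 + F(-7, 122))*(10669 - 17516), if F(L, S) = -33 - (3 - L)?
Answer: 155378971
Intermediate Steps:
F(L, S) = -36 + L (F(L, S) = -33 + (-3 + L) = -36 + L)
(-6*3775 + F(-7, 122))*(10669 - 17516) = (-6*3775 + (-36 - 7))*(10669 - 17516) = (-22650 - 43)*(-6847) = -22693*(-6847) = 155378971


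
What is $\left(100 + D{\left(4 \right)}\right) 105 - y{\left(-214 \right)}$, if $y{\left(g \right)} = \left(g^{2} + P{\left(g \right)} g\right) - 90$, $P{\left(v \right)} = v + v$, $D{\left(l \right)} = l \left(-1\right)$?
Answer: $-127218$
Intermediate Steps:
$D{\left(l \right)} = - l$
$P{\left(v \right)} = 2 v$
$y{\left(g \right)} = -90 + 3 g^{2}$ ($y{\left(g \right)} = \left(g^{2} + 2 g g\right) - 90 = \left(g^{2} + 2 g^{2}\right) - 90 = 3 g^{2} - 90 = -90 + 3 g^{2}$)
$\left(100 + D{\left(4 \right)}\right) 105 - y{\left(-214 \right)} = \left(100 - 4\right) 105 - \left(-90 + 3 \left(-214\right)^{2}\right) = \left(100 - 4\right) 105 - \left(-90 + 3 \cdot 45796\right) = 96 \cdot 105 - \left(-90 + 137388\right) = 10080 - 137298 = -127218$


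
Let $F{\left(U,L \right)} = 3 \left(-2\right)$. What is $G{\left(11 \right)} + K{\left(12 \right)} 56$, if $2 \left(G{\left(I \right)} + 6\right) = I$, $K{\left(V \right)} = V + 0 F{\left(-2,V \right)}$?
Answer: $\frac{1343}{2} \approx 671.5$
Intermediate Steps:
$F{\left(U,L \right)} = -6$
$K{\left(V \right)} = V$ ($K{\left(V \right)} = V + 0 \left(-6\right) = V + 0 = V$)
$G{\left(I \right)} = -6 + \frac{I}{2}$
$G{\left(11 \right)} + K{\left(12 \right)} 56 = \left(-6 + \frac{1}{2} \cdot 11\right) + 12 \cdot 56 = \left(-6 + \frac{11}{2}\right) + 672 = - \frac{1}{2} + 672 = \frac{1343}{2}$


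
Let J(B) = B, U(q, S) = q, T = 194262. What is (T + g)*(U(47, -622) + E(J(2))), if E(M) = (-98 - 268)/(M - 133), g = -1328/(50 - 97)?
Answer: 59565700766/6157 ≈ 9.6745e+6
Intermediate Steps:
g = 1328/47 (g = -1328/(-47) = -1328*(-1/47) = 1328/47 ≈ 28.255)
E(M) = -366/(-133 + M)
(T + g)*(U(47, -622) + E(J(2))) = (194262 + 1328/47)*(47 - 366/(-133 + 2)) = 9131642*(47 - 366/(-131))/47 = 9131642*(47 - 366*(-1/131))/47 = 9131642*(47 + 366/131)/47 = (9131642/47)*(6523/131) = 59565700766/6157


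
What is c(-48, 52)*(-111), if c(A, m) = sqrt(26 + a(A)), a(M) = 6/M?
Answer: -333*sqrt(46)/4 ≈ -564.63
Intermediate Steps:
c(A, m) = sqrt(26 + 6/A)
c(-48, 52)*(-111) = sqrt(26 + 6/(-48))*(-111) = sqrt(26 + 6*(-1/48))*(-111) = sqrt(26 - 1/8)*(-111) = sqrt(207/8)*(-111) = (3*sqrt(46)/4)*(-111) = -333*sqrt(46)/4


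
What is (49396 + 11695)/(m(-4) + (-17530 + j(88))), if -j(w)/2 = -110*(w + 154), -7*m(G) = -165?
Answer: 427637/250135 ≈ 1.7096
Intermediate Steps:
m(G) = 165/7 (m(G) = -⅐*(-165) = 165/7)
j(w) = 33880 + 220*w (j(w) = -(-220)*(w + 154) = -(-220)*(154 + w) = -2*(-16940 - 110*w) = 33880 + 220*w)
(49396 + 11695)/(m(-4) + (-17530 + j(88))) = (49396 + 11695)/(165/7 + (-17530 + (33880 + 220*88))) = 61091/(165/7 + (-17530 + (33880 + 19360))) = 61091/(165/7 + (-17530 + 53240)) = 61091/(165/7 + 35710) = 61091/(250135/7) = 61091*(7/250135) = 427637/250135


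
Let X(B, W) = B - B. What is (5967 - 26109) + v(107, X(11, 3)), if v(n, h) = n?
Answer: -20035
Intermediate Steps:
X(B, W) = 0
(5967 - 26109) + v(107, X(11, 3)) = (5967 - 26109) + 107 = -20142 + 107 = -20035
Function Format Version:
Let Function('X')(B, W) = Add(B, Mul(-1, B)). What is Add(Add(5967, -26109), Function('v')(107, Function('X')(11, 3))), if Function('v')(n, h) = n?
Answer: -20035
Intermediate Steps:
Function('X')(B, W) = 0
Add(Add(5967, -26109), Function('v')(107, Function('X')(11, 3))) = Add(Add(5967, -26109), 107) = Add(-20142, 107) = -20035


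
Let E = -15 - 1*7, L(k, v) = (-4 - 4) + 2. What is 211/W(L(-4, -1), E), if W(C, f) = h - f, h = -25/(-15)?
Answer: 633/71 ≈ 8.9155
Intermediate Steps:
L(k, v) = -6 (L(k, v) = -8 + 2 = -6)
E = -22 (E = -15 - 7 = -22)
h = 5/3 (h = -25*(-1/15) = 5/3 ≈ 1.6667)
W(C, f) = 5/3 - f
211/W(L(-4, -1), E) = 211/(5/3 - 1*(-22)) = 211/(5/3 + 22) = 211/(71/3) = 211*(3/71) = 633/71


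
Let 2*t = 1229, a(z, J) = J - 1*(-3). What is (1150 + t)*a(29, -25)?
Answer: -38819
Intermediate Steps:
a(z, J) = 3 + J (a(z, J) = J + 3 = 3 + J)
t = 1229/2 (t = (½)*1229 = 1229/2 ≈ 614.50)
(1150 + t)*a(29, -25) = (1150 + 1229/2)*(3 - 25) = (3529/2)*(-22) = -38819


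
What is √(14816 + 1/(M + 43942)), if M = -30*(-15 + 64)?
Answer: √6681537394554/21236 ≈ 121.72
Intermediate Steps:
M = -1470 (M = -30*49 = -1470)
√(14816 + 1/(M + 43942)) = √(14816 + 1/(-1470 + 43942)) = √(14816 + 1/42472) = √(629265153/42472) = √6681537394554/21236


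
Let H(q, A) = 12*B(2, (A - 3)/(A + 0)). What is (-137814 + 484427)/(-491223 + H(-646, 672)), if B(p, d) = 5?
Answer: -346613/491163 ≈ -0.70570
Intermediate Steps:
H(q, A) = 60 (H(q, A) = 12*5 = 60)
(-137814 + 484427)/(-491223 + H(-646, 672)) = (-137814 + 484427)/(-491223 + 60) = 346613/(-491163) = 346613*(-1/491163) = -346613/491163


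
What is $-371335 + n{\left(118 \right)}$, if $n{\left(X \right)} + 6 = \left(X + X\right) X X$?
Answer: $2914723$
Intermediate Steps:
$n{\left(X \right)} = -6 + 2 X^{3}$ ($n{\left(X \right)} = -6 + \left(X + X\right) X X = -6 + 2 X X X = -6 + 2 X^{2} X = -6 + 2 X^{3}$)
$-371335 + n{\left(118 \right)} = -371335 - \left(6 - 2 \cdot 118^{3}\right) = -371335 + \left(-6 + 2 \cdot 1643032\right) = -371335 + \left(-6 + 3286064\right) = -371335 + 3286058 = 2914723$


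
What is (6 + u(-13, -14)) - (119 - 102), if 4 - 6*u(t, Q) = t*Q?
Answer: -122/3 ≈ -40.667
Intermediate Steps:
u(t, Q) = 2/3 - Q*t/6 (u(t, Q) = 2/3 - t*Q/6 = 2/3 - Q*t/6)
(6 + u(-13, -14)) - (119 - 102) = (6 + (2/3 - 1/6*(-14)*(-13))) - (119 - 102) = (6 + (2/3 - 91/3)) - 1*17 = (6 - 89/3) - 17 = -71/3 - 17 = -122/3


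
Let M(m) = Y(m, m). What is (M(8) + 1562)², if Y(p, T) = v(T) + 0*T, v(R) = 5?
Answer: 2455489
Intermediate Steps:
Y(p, T) = 5 (Y(p, T) = 5 + 0*T = 5 + 0 = 5)
M(m) = 5
(M(8) + 1562)² = (5 + 1562)² = 1567² = 2455489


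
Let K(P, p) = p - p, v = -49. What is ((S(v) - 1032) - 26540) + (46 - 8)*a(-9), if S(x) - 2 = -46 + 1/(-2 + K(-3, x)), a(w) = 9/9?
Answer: -55157/2 ≈ -27579.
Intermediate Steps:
a(w) = 1 (a(w) = 9*(1/9) = 1)
K(P, p) = 0
S(x) = -89/2 (S(x) = 2 + (-46 + 1/(-2 + 0)) = 2 + (-46 + 1/(-2)) = 2 + (-46 - 1/2) = 2 - 93/2 = -89/2)
((S(v) - 1032) - 26540) + (46 - 8)*a(-9) = ((-89/2 - 1032) - 26540) + (46 - 8)*1 = (-2153/2 - 26540) + 38*1 = -55233/2 + 38 = -55157/2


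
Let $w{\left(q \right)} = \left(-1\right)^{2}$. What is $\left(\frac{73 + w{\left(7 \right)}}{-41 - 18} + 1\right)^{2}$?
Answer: $\frac{225}{3481} \approx 0.064637$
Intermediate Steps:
$w{\left(q \right)} = 1$
$\left(\frac{73 + w{\left(7 \right)}}{-41 - 18} + 1\right)^{2} = \left(\frac{73 + 1}{-41 - 18} + 1\right)^{2} = \left(\frac{74}{-59} + 1\right)^{2} = \left(74 \left(- \frac{1}{59}\right) + 1\right)^{2} = \left(- \frac{74}{59} + 1\right)^{2} = \left(- \frac{15}{59}\right)^{2} = \frac{225}{3481}$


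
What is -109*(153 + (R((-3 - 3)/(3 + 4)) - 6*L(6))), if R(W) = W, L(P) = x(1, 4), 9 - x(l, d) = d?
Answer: -93195/7 ≈ -13314.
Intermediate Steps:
x(l, d) = 9 - d
L(P) = 5 (L(P) = 9 - 1*4 = 9 - 4 = 5)
-109*(153 + (R((-3 - 3)/(3 + 4)) - 6*L(6))) = -109*(153 + ((-3 - 3)/(3 + 4) - 6*5)) = -109*(153 + (-6/7 - 30)) = -109*(153 - 216/7) = -109*855/7 = -93195/7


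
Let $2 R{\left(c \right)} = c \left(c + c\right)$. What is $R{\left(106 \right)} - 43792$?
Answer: $-32556$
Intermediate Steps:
$R{\left(c \right)} = c^{2}$ ($R{\left(c \right)} = \frac{c \left(c + c\right)}{2} = \frac{c 2 c}{2} = \frac{2 c^{2}}{2} = c^{2}$)
$R{\left(106 \right)} - 43792 = 106^{2} - 43792 = 11236 - 43792 = -32556$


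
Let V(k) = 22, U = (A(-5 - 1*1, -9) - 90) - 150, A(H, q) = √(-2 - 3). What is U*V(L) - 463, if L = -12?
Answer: -5743 + 22*I*√5 ≈ -5743.0 + 49.193*I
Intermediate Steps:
A(H, q) = I*√5 (A(H, q) = √(-5) = I*√5)
U = -240 + I*√5 (U = (I*√5 - 90) - 150 = (-90 + I*√5) - 150 = -240 + I*√5 ≈ -240.0 + 2.2361*I)
U*V(L) - 463 = (-240 + I*√5)*22 - 463 = (-5280 + 22*I*√5) - 463 = -5743 + 22*I*√5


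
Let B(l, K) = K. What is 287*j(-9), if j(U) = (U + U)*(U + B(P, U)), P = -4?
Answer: 92988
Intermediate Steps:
j(U) = 4*U² (j(U) = (U + U)*(U + U) = (2*U)*(2*U) = 4*U²)
287*j(-9) = 287*(4*(-9)²) = 287*(4*81) = 287*324 = 92988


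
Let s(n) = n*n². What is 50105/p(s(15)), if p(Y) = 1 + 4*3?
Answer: 50105/13 ≈ 3854.2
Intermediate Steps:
s(n) = n³
p(Y) = 13 (p(Y) = 1 + 12 = 13)
50105/p(s(15)) = 50105/13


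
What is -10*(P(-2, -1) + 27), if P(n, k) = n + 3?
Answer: -280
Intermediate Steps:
P(n, k) = 3 + n
-10*(P(-2, -1) + 27) = -10*((3 - 2) + 27) = -10*(1 + 27) = -10*28 = -280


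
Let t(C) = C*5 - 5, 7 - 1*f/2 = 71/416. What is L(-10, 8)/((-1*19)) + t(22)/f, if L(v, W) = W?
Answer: 130744/17993 ≈ 7.2664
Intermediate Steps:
f = 2841/208 (f = 14 - 142/416 = 14 - 2*71/416 = 14 - 71/208 = 2841/208 ≈ 13.659)
t(C) = -5 + 5*C (t(C) = 5*C - 5 = -5 + 5*C)
L(-10, 8)/((-1*19)) + t(22)/f = 8/((-1*19)) + (-5 + 5*22)/(2841/208) = 8/(-19) + (-5 + 110)*(208/2841) = 8*(-1/19) + 105*(208/2841) = -8/19 + 7280/947 = 130744/17993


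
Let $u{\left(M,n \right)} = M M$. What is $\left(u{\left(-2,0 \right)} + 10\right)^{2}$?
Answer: $196$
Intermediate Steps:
$u{\left(M,n \right)} = M^{2}$
$\left(u{\left(-2,0 \right)} + 10\right)^{2} = \left(\left(-2\right)^{2} + 10\right)^{2} = \left(4 + 10\right)^{2} = 14^{2} = 196$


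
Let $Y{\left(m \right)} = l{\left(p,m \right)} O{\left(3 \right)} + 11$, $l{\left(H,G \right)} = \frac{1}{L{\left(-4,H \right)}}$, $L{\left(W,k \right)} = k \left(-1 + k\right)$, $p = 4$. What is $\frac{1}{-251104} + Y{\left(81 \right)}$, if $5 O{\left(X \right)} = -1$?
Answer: $\frac{41369369}{3766560} \approx 10.983$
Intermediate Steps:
$O{\left(X \right)} = - \frac{1}{5}$ ($O{\left(X \right)} = \frac{1}{5} \left(-1\right) = - \frac{1}{5}$)
$l{\left(H,G \right)} = \frac{1}{H \left(-1 + H\right)}$
$Y{\left(m \right)} = \frac{659}{60}$ ($Y{\left(m \right)} = \frac{1}{4 \left(-1 + 4\right)} \left(- \frac{1}{5}\right) + 11 = \frac{1}{4 \cdot 3} \left(- \frac{1}{5}\right) + 11 = \frac{1}{4} \cdot \frac{1}{3} \left(- \frac{1}{5}\right) + 11 = \frac{1}{12} \left(- \frac{1}{5}\right) + 11 = - \frac{1}{60} + 11 = \frac{659}{60}$)
$\frac{1}{-251104} + Y{\left(81 \right)} = \frac{1}{-251104} + \frac{659}{60} = - \frac{1}{251104} + \frac{659}{60} = \frac{41369369}{3766560}$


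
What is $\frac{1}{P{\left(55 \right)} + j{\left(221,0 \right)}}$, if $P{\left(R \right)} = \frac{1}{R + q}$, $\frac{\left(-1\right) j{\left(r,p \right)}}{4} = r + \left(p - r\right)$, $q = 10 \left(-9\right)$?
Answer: $-35$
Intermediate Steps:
$q = -90$
$j{\left(r,p \right)} = - 4 p$ ($j{\left(r,p \right)} = - 4 \left(r + \left(p - r\right)\right) = - 4 p$)
$P{\left(R \right)} = \frac{1}{-90 + R}$ ($P{\left(R \right)} = \frac{1}{R - 90} = \frac{1}{-90 + R}$)
$\frac{1}{P{\left(55 \right)} + j{\left(221,0 \right)}} = \frac{1}{\frac{1}{-90 + 55} - 0} = \frac{1}{\frac{1}{-35} + 0} = \frac{1}{- \frac{1}{35} + 0} = \frac{1}{- \frac{1}{35}} = -35$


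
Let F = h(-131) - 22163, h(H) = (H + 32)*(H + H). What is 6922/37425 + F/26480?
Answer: 64914787/198202800 ≈ 0.32752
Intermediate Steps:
h(H) = 2*H*(32 + H) (h(H) = (32 + H)*(2*H) = 2*H*(32 + H))
F = 3775 (F = 2*(-131)*(32 - 131) - 22163 = 2*(-131)*(-99) - 22163 = 25938 - 22163 = 3775)
6922/37425 + F/26480 = 6922/37425 + 3775/26480 = 6922*(1/37425) + 3775*(1/26480) = 6922/37425 + 755/5296 = 64914787/198202800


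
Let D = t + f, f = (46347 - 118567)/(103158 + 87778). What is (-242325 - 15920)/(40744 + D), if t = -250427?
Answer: 12327066830/10009026377 ≈ 1.2316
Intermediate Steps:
f = -18055/47734 (f = -72220/190936 = -72220*1/190936 = -18055/47734 ≈ -0.37824)
D = -11953900473/47734 (D = -250427 - 18055/47734 = -11953900473/47734 ≈ -2.5043e+5)
(-242325 - 15920)/(40744 + D) = (-242325 - 15920)/(40744 - 11953900473/47734) = -258245/(-10009026377/47734) = -258245*(-47734/10009026377) = 12327066830/10009026377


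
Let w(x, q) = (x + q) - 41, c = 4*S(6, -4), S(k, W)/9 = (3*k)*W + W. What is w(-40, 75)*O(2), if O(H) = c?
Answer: 16416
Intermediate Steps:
S(k, W) = 9*W + 27*W*k (S(k, W) = 9*((3*k)*W + W) = 9*(3*W*k + W) = 9*(W + 3*W*k) = 9*W + 27*W*k)
c = -2736 (c = 4*(9*(-4)*(1 + 3*6)) = 4*(9*(-4)*(1 + 18)) = 4*(9*(-4)*19) = 4*(-684) = -2736)
w(x, q) = -41 + q + x (w(x, q) = (q + x) - 41 = -41 + q + x)
O(H) = -2736
w(-40, 75)*O(2) = (-41 + 75 - 40)*(-2736) = -6*(-2736) = 16416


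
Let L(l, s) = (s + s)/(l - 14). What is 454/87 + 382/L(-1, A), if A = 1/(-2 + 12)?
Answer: -2492096/87 ≈ -28645.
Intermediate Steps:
A = 1/10 ≈ 0.10000
L(l, s) = 2*s/(-14 + l) (L(l, s) = (2*s)/(-14 + l) = 2*s/(-14 + l))
454/87 + 382/L(-1, A) = 454/87 + 382/((2*(1/10)/(-14 - 1))) = 454*(1/87) + 382/((2*(1/10)/(-15))) = 454/87 + 382/((2*(1/10)*(-1/15))) = 454/87 + 382/(-1/75) = 454/87 + 382*(-75) = 454/87 - 28650 = -2492096/87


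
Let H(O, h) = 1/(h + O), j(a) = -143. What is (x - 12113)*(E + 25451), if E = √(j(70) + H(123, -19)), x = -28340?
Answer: -1029569303 - 40453*I*√386646/52 ≈ -1.0296e+9 - 4.8373e+5*I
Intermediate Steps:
H(O, h) = 1/(O + h)
E = I*√386646/52 (E = √(-143 + 1/(123 - 19)) = √(-143 + 1/104) = √(-14871/104) = I*√386646/52 ≈ 11.958*I)
(x - 12113)*(E + 25451) = (-28340 - 12113)*(I*√386646/52 + 25451) = -40453*(25451 + I*√386646/52) = -1029569303 - 40453*I*√386646/52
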